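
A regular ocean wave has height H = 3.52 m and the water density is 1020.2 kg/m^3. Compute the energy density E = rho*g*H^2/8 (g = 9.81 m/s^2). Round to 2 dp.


E = (1/8) * rho * g * H^2
E = (1/8) * 1020.2 * 9.81 * 3.52^2
E = 0.125 * 1020.2 * 9.81 * 12.3904
E = 15500.64 J/m^2

15500.64


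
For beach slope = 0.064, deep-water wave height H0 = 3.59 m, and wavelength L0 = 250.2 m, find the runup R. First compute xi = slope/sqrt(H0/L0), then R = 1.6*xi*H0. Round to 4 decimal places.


xi = slope / sqrt(H0/L0)
H0/L0 = 3.59/250.2 = 0.014349
sqrt(0.014349) = 0.119785
xi = 0.064 / 0.119785 = 0.534289
R = 1.6 * xi * H0 = 1.6 * 0.534289 * 3.59
R = 3.0690 m

3.0690


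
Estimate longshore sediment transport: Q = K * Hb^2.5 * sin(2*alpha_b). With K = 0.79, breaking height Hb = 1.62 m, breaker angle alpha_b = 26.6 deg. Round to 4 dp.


Q = K * Hb^2.5 * sin(2 * alpha_b)
Hb^2.5 = 1.62^2.5 = 3.340316
sin(2 * 26.6) = sin(53.2) = 0.800731
Q = 0.79 * 3.340316 * 0.800731
Q = 2.1130 m^3/s

2.1130


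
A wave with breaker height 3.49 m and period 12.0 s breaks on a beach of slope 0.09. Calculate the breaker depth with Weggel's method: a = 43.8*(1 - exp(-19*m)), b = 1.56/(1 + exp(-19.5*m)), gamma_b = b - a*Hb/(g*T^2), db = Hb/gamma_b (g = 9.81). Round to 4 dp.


a = 43.8 * (1 - exp(-19 * m))
exp(-19 * 0.09) = exp(-1.7100) = 0.180866
a = 43.8 * (1 - 0.180866) = 35.878078
b = 1.56 / (1 + exp(-19.5 * m))
exp(-19.5 * 0.09) = exp(-1.7550) = 0.172907
b = 1.56 / (1 + 0.172907) = 1.330028
Hb / (g * T^2) = 3.49 / (9.81 * 12.0^2) = 3.49 / 1412.6400 = 0.00247055
gamma_b = b - a * Hb/(g*T^2) = 1.330028 - 35.878078 * 0.00247055 = 1.241390
db = Hb / gamma_b = 3.49 / 1.241390
db = 2.8114 m

2.8114


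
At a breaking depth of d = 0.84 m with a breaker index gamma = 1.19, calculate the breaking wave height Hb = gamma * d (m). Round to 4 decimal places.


Hb = gamma * d
Hb = 1.19 * 0.84
Hb = 0.9996 m

0.9996


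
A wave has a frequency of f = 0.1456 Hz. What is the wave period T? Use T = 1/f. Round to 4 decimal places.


T = 1 / f
T = 1 / 0.1456
T = 6.8681 s

6.8681


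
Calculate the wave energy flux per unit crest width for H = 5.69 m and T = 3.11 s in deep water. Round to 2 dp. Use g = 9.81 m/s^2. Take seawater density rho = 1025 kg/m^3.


P = rho * g^2 * H^2 * T / (32 * pi)
P = 1025 * 9.81^2 * 5.69^2 * 3.11 / (32 * pi)
P = 1025 * 96.2361 * 32.3761 * 3.11 / 100.53096
P = 98797.73 W/m

98797.73


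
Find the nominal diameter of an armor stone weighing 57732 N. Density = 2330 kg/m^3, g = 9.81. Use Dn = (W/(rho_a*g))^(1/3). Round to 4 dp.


V = W / (rho_a * g)
V = 57732 / (2330 * 9.81)
V = 57732 / 22857.30
V = 2.525758 m^3
Dn = V^(1/3) = 2.525758^(1/3)
Dn = 1.3619 m

1.3619


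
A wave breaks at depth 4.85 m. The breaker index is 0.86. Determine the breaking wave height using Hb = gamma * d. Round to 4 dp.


Hb = gamma * d
Hb = 0.86 * 4.85
Hb = 4.1710 m

4.1710


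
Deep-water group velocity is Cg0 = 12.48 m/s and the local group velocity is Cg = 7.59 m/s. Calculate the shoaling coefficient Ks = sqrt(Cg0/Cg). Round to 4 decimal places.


Ks = sqrt(Cg0 / Cg)
Ks = sqrt(12.48 / 7.59)
Ks = sqrt(1.6443)
Ks = 1.2823

1.2823


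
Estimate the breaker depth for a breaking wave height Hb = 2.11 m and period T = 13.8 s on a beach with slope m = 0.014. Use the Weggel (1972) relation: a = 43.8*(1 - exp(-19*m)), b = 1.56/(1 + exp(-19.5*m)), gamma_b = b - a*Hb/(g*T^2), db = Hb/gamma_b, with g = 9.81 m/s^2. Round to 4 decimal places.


a = 43.8 * (1 - exp(-19 * m))
exp(-19 * 0.014) = exp(-0.2660) = 0.766439
a = 43.8 * (1 - 0.766439) = 10.229966
b = 1.56 / (1 + exp(-19.5 * m))
exp(-19.5 * 0.014) = exp(-0.2730) = 0.761093
b = 1.56 / (1 + 0.761093) = 0.885814
Hb / (g * T^2) = 2.11 / (9.81 * 13.8^2) = 2.11 / 1868.2164 = 0.00112942
gamma_b = b - a * Hb/(g*T^2) = 0.885814 - 10.229966 * 0.00112942 = 0.874260
db = Hb / gamma_b = 2.11 / 0.874260
db = 2.4135 m

2.4135


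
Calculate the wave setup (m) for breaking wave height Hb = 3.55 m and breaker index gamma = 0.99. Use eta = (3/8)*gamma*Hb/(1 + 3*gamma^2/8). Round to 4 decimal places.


eta = (3/8) * gamma * Hb / (1 + 3*gamma^2/8)
Numerator = (3/8) * 0.99 * 3.55 = 1.317937
Denominator = 1 + 3*0.99^2/8 = 1 + 0.367538 = 1.367538
eta = 1.317937 / 1.367538
eta = 0.9637 m

0.9637


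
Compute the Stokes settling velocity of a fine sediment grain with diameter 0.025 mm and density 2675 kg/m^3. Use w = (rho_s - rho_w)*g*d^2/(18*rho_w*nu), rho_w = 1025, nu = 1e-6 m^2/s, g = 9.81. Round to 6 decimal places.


w = (rho_s - rho_w) * g * d^2 / (18 * rho_w * nu)
d = 0.025 mm = 0.000025 m
rho_s - rho_w = 2675 - 1025 = 1650
Numerator = 1650 * 9.81 * (0.000025)^2 = 0.000010116562
Denominator = 18 * 1025 * 1e-6 = 0.018450
w = 0.000548 m/s

0.000548


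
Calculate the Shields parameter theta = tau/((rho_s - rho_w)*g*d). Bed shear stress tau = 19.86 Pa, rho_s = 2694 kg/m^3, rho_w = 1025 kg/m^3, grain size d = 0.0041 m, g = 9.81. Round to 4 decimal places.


theta = tau / ((rho_s - rho_w) * g * d)
rho_s - rho_w = 2694 - 1025 = 1669
Denominator = 1669 * 9.81 * 0.0041 = 67.128849
theta = 19.86 / 67.128849
theta = 0.2958

0.2958


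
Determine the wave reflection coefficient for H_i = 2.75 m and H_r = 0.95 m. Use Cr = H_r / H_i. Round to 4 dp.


Cr = H_r / H_i
Cr = 0.95 / 2.75
Cr = 0.3455

0.3455


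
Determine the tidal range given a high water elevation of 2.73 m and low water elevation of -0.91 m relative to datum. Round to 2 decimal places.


Tidal range = High water - Low water
Tidal range = 2.73 - (-0.91)
Tidal range = 3.64 m

3.64


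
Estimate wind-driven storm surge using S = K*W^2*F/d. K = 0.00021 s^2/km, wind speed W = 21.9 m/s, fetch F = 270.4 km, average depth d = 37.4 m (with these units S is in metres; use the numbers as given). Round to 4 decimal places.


S = K * W^2 * F / d
W^2 = 21.9^2 = 479.61
S = 0.00021 * 479.61 * 270.4 / 37.4
Numerator = 0.00021 * 479.61 * 270.4 = 27.234174
S = 27.234174 / 37.4 = 0.7282 m

0.7282


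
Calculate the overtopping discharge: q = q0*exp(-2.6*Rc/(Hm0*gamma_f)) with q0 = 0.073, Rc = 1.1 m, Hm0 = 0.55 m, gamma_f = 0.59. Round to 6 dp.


q = q0 * exp(-2.6 * Rc / (Hm0 * gamma_f))
Exponent = -2.6 * 1.1 / (0.55 * 0.59)
= -2.6 * 1.1 / 0.3245
= -8.813559
exp(-8.813559) = 0.000149
q = 0.073 * 0.000149
q = 0.000011 m^3/s/m

0.000011


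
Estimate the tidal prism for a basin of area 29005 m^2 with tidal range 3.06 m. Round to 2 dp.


Tidal prism = Area * Tidal range
P = 29005 * 3.06
P = 88755.30 m^3

88755.30


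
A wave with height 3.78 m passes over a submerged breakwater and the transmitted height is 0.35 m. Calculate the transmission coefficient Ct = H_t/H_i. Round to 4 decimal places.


Ct = H_t / H_i
Ct = 0.35 / 3.78
Ct = 0.0926

0.0926


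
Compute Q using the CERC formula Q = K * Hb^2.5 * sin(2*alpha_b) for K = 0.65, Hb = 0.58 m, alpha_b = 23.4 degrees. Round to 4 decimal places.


Q = K * Hb^2.5 * sin(2 * alpha_b)
Hb^2.5 = 0.58^2.5 = 0.256195
sin(2 * 23.4) = sin(46.8) = 0.728969
Q = 0.65 * 0.256195 * 0.728969
Q = 0.1214 m^3/s

0.1214


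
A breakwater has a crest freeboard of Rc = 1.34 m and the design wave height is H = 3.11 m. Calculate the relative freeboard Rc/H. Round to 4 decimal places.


Relative freeboard = Rc / H
= 1.34 / 3.11
= 0.4309

0.4309


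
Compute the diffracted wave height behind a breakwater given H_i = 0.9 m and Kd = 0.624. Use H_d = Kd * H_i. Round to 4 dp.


H_d = Kd * H_i
H_d = 0.624 * 0.9
H_d = 0.5616 m

0.5616


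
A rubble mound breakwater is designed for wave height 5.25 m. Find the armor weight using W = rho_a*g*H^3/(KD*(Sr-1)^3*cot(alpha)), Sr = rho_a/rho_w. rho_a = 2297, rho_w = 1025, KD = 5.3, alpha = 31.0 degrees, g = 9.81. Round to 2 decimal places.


Sr = rho_a / rho_w = 2297 / 1025 = 2.240976
(Sr - 1) = 1.240976
(Sr - 1)^3 = 1.911128
cot(31.0) = 1 / tan(31.0) = 1 / 0.600861 = 1.664279
Numerator = 2297 * 9.81 * 5.25^3 = 3260677.9964
Denominator = 5.3 * 1.911128 * 1.664279 = 16.857449
W = 3260677.9964 / 16.857449
W = 193426.53 N

193426.53


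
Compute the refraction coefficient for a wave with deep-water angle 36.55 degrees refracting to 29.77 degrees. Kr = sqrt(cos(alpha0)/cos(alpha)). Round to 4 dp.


Kr = sqrt(cos(alpha0) / cos(alpha))
cos(36.55) = 0.803337
cos(29.77) = 0.868026
Kr = sqrt(0.803337 / 0.868026)
Kr = sqrt(0.925477)
Kr = 0.9620

0.9620


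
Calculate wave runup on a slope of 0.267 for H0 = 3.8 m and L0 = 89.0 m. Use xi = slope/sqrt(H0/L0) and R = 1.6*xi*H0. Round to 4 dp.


xi = slope / sqrt(H0/L0)
H0/L0 = 3.8/89.0 = 0.042697
sqrt(0.042697) = 0.206632
xi = 0.267 / 0.206632 = 1.292155
R = 1.6 * xi * H0 = 1.6 * 1.292155 * 3.8
R = 7.8563 m

7.8563


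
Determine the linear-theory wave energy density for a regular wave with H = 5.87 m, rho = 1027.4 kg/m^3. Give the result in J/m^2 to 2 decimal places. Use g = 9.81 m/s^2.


E = (1/8) * rho * g * H^2
E = (1/8) * 1027.4 * 9.81 * 5.87^2
E = 0.125 * 1027.4 * 9.81 * 34.4569
E = 43410.50 J/m^2

43410.50


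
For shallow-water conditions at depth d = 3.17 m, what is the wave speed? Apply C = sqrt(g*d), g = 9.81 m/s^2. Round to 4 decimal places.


Using the shallow-water approximation:
C = sqrt(g * d) = sqrt(9.81 * 3.17)
C = sqrt(31.0977)
C = 5.5765 m/s

5.5765


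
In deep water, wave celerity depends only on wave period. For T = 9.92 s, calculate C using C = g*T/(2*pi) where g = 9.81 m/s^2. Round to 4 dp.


We use the deep-water celerity formula:
C = g * T / (2 * pi)
C = 9.81 * 9.92 / (2 * 3.14159...)
C = 97.315200 / 6.283185
C = 15.4882 m/s

15.4882


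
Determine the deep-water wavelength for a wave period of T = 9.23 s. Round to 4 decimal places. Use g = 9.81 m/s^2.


L0 = g * T^2 / (2 * pi)
L0 = 9.81 * 9.23^2 / (2 * pi)
L0 = 9.81 * 85.1929 / 6.28319
L0 = 835.7423 / 6.28319
L0 = 133.0125 m

133.0125


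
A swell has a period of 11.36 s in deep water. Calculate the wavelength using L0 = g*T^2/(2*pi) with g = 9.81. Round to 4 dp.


L0 = g * T^2 / (2 * pi)
L0 = 9.81 * 11.36^2 / (2 * pi)
L0 = 9.81 * 129.0496 / 6.28319
L0 = 1265.9766 / 6.28319
L0 = 201.4864 m

201.4864


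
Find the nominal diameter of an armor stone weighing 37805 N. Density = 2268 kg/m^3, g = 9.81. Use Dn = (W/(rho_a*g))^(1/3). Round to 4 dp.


V = W / (rho_a * g)
V = 37805 / (2268 * 9.81)
V = 37805 / 22249.08
V = 1.699171 m^3
Dn = V^(1/3) = 1.699171^(1/3)
Dn = 1.1933 m

1.1933


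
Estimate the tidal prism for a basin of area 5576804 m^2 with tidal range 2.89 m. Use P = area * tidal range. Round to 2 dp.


Tidal prism = Area * Tidal range
P = 5576804 * 2.89
P = 16116963.56 m^3

16116963.56


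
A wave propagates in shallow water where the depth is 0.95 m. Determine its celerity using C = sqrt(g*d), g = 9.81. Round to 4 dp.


Using the shallow-water approximation:
C = sqrt(g * d) = sqrt(9.81 * 0.95)
C = sqrt(9.3195)
C = 3.0528 m/s

3.0528


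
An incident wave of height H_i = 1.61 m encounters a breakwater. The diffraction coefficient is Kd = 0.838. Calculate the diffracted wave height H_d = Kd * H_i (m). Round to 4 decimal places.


H_d = Kd * H_i
H_d = 0.838 * 1.61
H_d = 1.3492 m

1.3492


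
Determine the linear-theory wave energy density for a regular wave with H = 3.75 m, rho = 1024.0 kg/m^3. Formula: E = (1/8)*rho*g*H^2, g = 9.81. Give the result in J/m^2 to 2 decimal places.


E = (1/8) * rho * g * H^2
E = (1/8) * 1024.0 * 9.81 * 3.75^2
E = 0.125 * 1024.0 * 9.81 * 14.0625
E = 17658.00 J/m^2

17658.00


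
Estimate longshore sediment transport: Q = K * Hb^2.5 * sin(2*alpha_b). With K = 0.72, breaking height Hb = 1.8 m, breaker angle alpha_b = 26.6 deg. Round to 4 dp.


Q = K * Hb^2.5 * sin(2 * alpha_b)
Hb^2.5 = 1.8^2.5 = 4.346916
sin(2 * 26.6) = sin(53.2) = 0.800731
Q = 0.72 * 4.346916 * 0.800731
Q = 2.5061 m^3/s

2.5061


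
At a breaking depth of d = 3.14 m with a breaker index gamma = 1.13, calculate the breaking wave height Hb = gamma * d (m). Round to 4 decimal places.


Hb = gamma * d
Hb = 1.13 * 3.14
Hb = 3.5482 m

3.5482


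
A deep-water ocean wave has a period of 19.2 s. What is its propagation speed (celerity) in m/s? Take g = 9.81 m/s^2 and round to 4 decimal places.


We use the deep-water celerity formula:
C = g * T / (2 * pi)
C = 9.81 * 19.2 / (2 * 3.14159...)
C = 188.352000 / 6.283185
C = 29.9772 m/s

29.9772


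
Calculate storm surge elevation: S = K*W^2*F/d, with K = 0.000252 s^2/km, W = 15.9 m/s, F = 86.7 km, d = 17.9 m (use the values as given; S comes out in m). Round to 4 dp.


S = K * W^2 * F / d
W^2 = 15.9^2 = 252.81
S = 0.000252 * 252.81 * 86.7 / 17.9
Numerator = 0.000252 * 252.81 * 86.7 = 5.523494
S = 5.523494 / 17.9 = 0.3086 m

0.3086


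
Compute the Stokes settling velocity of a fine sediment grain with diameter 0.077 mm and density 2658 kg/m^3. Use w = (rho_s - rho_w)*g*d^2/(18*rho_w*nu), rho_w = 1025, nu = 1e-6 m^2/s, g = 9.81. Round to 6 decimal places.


w = (rho_s - rho_w) * g * d^2 / (18 * rho_w * nu)
d = 0.077 mm = 0.000077 m
rho_s - rho_w = 2658 - 1025 = 1633
Numerator = 1633 * 9.81 * (0.000077)^2 = 0.000094980979
Denominator = 18 * 1025 * 1e-6 = 0.018450
w = 0.005148 m/s

0.005148


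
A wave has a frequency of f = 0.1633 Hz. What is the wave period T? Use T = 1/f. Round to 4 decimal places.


T = 1 / f
T = 1 / 0.1633
T = 6.1237 s

6.1237


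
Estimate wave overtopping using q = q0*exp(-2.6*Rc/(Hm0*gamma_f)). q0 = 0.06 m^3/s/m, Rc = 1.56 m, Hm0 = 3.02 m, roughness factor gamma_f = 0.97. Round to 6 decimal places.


q = q0 * exp(-2.6 * Rc / (Hm0 * gamma_f))
Exponent = -2.6 * 1.56 / (3.02 * 0.97)
= -2.6 * 1.56 / 2.9294
= -1.384584
exp(-1.384584) = 0.250428
q = 0.06 * 0.250428
q = 0.015026 m^3/s/m

0.015026


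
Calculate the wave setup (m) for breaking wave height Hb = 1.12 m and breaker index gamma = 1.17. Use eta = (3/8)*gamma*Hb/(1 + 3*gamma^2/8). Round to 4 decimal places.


eta = (3/8) * gamma * Hb / (1 + 3*gamma^2/8)
Numerator = (3/8) * 1.17 * 1.12 = 0.491400
Denominator = 1 + 3*1.17^2/8 = 1 + 0.513338 = 1.513338
eta = 0.491400 / 1.513338
eta = 0.3247 m

0.3247


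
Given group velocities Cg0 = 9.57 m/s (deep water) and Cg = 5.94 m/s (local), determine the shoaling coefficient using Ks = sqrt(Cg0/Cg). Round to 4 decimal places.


Ks = sqrt(Cg0 / Cg)
Ks = sqrt(9.57 / 5.94)
Ks = sqrt(1.6111)
Ks = 1.2693

1.2693


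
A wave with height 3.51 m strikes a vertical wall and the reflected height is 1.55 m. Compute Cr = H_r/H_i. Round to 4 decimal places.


Cr = H_r / H_i
Cr = 1.55 / 3.51
Cr = 0.4416

0.4416


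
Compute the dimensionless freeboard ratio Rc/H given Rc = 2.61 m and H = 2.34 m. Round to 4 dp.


Relative freeboard = Rc / H
= 2.61 / 2.34
= 1.1154

1.1154


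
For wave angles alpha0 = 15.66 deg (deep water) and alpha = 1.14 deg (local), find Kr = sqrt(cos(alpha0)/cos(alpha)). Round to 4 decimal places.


Kr = sqrt(cos(alpha0) / cos(alpha))
cos(15.66) = 0.962880
cos(1.14) = 0.999802
Kr = sqrt(0.962880 / 0.999802)
Kr = sqrt(0.963071)
Kr = 0.9814

0.9814


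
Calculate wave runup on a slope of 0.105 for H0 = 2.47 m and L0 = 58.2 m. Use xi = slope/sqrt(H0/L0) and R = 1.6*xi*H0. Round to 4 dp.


xi = slope / sqrt(H0/L0)
H0/L0 = 2.47/58.2 = 0.042440
sqrt(0.042440) = 0.206009
xi = 0.105 / 0.206009 = 0.509686
R = 1.6 * xi * H0 = 1.6 * 0.509686 * 2.47
R = 2.0143 m

2.0143


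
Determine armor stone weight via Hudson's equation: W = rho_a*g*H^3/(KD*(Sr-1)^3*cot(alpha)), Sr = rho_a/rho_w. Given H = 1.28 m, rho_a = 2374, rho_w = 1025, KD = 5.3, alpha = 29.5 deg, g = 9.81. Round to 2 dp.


Sr = rho_a / rho_w = 2374 / 1025 = 2.316098
(Sr - 1) = 1.316098
(Sr - 1)^3 = 2.279629
cot(29.5) = 1 / tan(29.5) = 1 / 0.565773 = 1.767494
Numerator = 2374 * 9.81 * 1.28^3 = 48840.4471
Denominator = 5.3 * 2.279629 * 1.767494 = 21.354926
W = 48840.4471 / 21.354926
W = 2287.08 N

2287.08


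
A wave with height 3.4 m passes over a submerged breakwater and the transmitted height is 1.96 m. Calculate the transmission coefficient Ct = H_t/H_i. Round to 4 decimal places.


Ct = H_t / H_i
Ct = 1.96 / 3.4
Ct = 0.5765

0.5765


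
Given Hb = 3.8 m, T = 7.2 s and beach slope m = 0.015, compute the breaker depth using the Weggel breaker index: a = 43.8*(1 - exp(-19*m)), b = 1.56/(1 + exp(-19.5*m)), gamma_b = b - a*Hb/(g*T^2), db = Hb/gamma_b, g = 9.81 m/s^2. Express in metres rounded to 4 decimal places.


a = 43.8 * (1 - exp(-19 * m))
exp(-19 * 0.015) = exp(-0.2850) = 0.752014
a = 43.8 * (1 - 0.752014) = 10.861776
b = 1.56 / (1 + exp(-19.5 * m))
exp(-19.5 * 0.015) = exp(-0.2925) = 0.746395
b = 1.56 / (1 + 0.746395) = 0.893269
Hb / (g * T^2) = 3.8 / (9.81 * 7.2^2) = 3.8 / 508.5504 = 0.00747222
gamma_b = b - a * Hb/(g*T^2) = 0.893269 - 10.861776 * 0.00747222 = 0.812107
db = Hb / gamma_b = 3.8 / 0.812107
db = 4.6792 m

4.6792


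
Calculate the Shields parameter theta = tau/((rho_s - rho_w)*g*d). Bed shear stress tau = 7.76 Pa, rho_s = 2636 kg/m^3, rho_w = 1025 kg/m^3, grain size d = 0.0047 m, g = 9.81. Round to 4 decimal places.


theta = tau / ((rho_s - rho_w) * g * d)
rho_s - rho_w = 2636 - 1025 = 1611
Denominator = 1611 * 9.81 * 0.0047 = 74.278377
theta = 7.76 / 74.278377
theta = 0.1045

0.1045


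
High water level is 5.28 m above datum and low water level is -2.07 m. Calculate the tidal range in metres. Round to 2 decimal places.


Tidal range = High water - Low water
Tidal range = 5.28 - (-2.07)
Tidal range = 7.35 m

7.35


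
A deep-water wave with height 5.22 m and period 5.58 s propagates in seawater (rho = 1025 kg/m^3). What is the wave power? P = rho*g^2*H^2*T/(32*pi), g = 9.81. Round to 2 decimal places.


P = rho * g^2 * H^2 * T / (32 * pi)
P = 1025 * 9.81^2 * 5.22^2 * 5.58 / (32 * pi)
P = 1025 * 96.2361 * 27.2484 * 5.58 / 100.53096
P = 149189.15 W/m

149189.15


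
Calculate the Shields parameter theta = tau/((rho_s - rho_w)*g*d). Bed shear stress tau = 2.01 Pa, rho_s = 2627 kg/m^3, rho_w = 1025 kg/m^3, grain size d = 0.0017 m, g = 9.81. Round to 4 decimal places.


theta = tau / ((rho_s - rho_w) * g * d)
rho_s - rho_w = 2627 - 1025 = 1602
Denominator = 1602 * 9.81 * 0.0017 = 26.716554
theta = 2.01 / 26.716554
theta = 0.0752

0.0752


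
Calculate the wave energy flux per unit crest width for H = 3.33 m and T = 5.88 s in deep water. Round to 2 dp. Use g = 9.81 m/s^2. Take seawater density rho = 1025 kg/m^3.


P = rho * g^2 * H^2 * T / (32 * pi)
P = 1025 * 9.81^2 * 3.33^2 * 5.88 / (32 * pi)
P = 1025 * 96.2361 * 11.0889 * 5.88 / 100.53096
P = 63977.58 W/m

63977.58


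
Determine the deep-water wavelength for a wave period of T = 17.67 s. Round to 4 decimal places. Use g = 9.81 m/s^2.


L0 = g * T^2 / (2 * pi)
L0 = 9.81 * 17.67^2 / (2 * pi)
L0 = 9.81 * 312.2289 / 6.28319
L0 = 3062.9655 / 6.28319
L0 = 487.4861 m

487.4861


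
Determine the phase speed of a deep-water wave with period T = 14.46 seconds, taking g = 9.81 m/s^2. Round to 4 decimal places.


We use the deep-water celerity formula:
C = g * T / (2 * pi)
C = 9.81 * 14.46 / (2 * 3.14159...)
C = 141.852600 / 6.283185
C = 22.5765 m/s

22.5765


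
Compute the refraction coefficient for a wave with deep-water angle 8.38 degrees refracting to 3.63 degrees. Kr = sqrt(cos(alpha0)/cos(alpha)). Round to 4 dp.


Kr = sqrt(cos(alpha0) / cos(alpha))
cos(8.38) = 0.989323
cos(3.63) = 0.997994
Kr = sqrt(0.989323 / 0.997994)
Kr = sqrt(0.991312)
Kr = 0.9956

0.9956


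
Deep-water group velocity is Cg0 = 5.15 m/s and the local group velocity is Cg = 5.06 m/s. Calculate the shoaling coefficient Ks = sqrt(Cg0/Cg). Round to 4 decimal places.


Ks = sqrt(Cg0 / Cg)
Ks = sqrt(5.15 / 5.06)
Ks = sqrt(1.0178)
Ks = 1.0089

1.0089


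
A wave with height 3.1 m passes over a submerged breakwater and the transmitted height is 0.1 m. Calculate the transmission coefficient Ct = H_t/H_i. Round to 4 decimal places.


Ct = H_t / H_i
Ct = 0.1 / 3.1
Ct = 0.0323

0.0323


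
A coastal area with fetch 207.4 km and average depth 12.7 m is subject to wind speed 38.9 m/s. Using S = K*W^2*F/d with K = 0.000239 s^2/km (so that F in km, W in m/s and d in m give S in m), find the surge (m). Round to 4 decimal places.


S = K * W^2 * F / d
W^2 = 38.9^2 = 1513.21
S = 0.000239 * 1513.21 * 207.4 / 12.7
Numerator = 0.000239 * 1513.21 * 207.4 = 75.007701
S = 75.007701 / 12.7 = 5.9061 m

5.9061


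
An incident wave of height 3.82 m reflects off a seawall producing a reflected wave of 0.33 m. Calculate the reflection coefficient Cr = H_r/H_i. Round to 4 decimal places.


Cr = H_r / H_i
Cr = 0.33 / 3.82
Cr = 0.0864

0.0864


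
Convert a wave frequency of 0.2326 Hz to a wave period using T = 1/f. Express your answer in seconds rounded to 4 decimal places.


T = 1 / f
T = 1 / 0.2326
T = 4.2992 s

4.2992


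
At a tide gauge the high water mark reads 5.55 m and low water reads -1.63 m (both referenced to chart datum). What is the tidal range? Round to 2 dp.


Tidal range = High water - Low water
Tidal range = 5.55 - (-1.63)
Tidal range = 7.18 m

7.18


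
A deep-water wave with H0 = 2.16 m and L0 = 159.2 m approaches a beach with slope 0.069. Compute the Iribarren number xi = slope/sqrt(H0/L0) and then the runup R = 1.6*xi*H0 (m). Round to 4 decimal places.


xi = slope / sqrt(H0/L0)
H0/L0 = 2.16/159.2 = 0.013568
sqrt(0.013568) = 0.116481
xi = 0.069 / 0.116481 = 0.592371
R = 1.6 * xi * H0 = 1.6 * 0.592371 * 2.16
R = 2.0472 m

2.0472


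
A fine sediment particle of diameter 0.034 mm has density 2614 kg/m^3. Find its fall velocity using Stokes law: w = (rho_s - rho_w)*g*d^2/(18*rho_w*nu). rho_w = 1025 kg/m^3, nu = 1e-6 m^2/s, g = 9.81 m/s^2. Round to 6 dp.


w = (rho_s - rho_w) * g * d^2 / (18 * rho_w * nu)
d = 0.034 mm = 0.000034 m
rho_s - rho_w = 2614 - 1025 = 1589
Numerator = 1589 * 9.81 * (0.000034)^2 = 0.000018019832
Denominator = 18 * 1025 * 1e-6 = 0.018450
w = 0.000977 m/s

0.000977


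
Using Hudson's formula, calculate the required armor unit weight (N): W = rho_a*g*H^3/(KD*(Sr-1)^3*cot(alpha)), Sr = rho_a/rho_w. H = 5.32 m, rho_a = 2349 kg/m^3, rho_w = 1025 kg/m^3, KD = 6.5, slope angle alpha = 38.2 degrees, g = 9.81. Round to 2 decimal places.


Sr = rho_a / rho_w = 2349 / 1025 = 2.291707
(Sr - 1) = 1.291707
(Sr - 1)^3 = 2.155224
cot(38.2) = 1 / tan(38.2) = 1 / 0.786922 = 1.270773
Numerator = 2349 * 9.81 * 5.32^3 = 3469660.0135
Denominator = 6.5 * 2.155224 * 1.270773 = 17.802205
W = 3469660.0135 / 17.802205
W = 194900.57 N

194900.57


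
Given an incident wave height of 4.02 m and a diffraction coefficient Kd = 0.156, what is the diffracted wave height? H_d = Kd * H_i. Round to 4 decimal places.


H_d = Kd * H_i
H_d = 0.156 * 4.02
H_d = 0.6271 m

0.6271


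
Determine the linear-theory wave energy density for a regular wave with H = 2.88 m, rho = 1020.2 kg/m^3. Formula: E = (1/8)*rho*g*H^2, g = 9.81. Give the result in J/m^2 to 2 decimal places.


E = (1/8) * rho * g * H^2
E = (1/8) * 1020.2 * 9.81 * 2.88^2
E = 0.125 * 1020.2 * 9.81 * 8.2944
E = 10376.46 J/m^2

10376.46


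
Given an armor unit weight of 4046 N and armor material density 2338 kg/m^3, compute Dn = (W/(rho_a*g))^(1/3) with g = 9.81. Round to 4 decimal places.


V = W / (rho_a * g)
V = 4046 / (2338 * 9.81)
V = 4046 / 22935.78
V = 0.176406 m^3
Dn = V^(1/3) = 0.176406^(1/3)
Dn = 0.5608 m

0.5608


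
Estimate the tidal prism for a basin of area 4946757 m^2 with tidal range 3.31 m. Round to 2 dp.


Tidal prism = Area * Tidal range
P = 4946757 * 3.31
P = 16373765.67 m^3

16373765.67


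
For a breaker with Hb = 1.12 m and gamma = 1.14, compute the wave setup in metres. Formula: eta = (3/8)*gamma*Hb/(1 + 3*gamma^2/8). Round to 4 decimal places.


eta = (3/8) * gamma * Hb / (1 + 3*gamma^2/8)
Numerator = (3/8) * 1.14 * 1.12 = 0.478800
Denominator = 1 + 3*1.14^2/8 = 1 + 0.487350 = 1.487350
eta = 0.478800 / 1.487350
eta = 0.3219 m

0.3219


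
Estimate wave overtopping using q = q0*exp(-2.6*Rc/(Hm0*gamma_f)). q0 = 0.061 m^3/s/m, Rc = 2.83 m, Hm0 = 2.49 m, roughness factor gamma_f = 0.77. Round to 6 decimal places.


q = q0 * exp(-2.6 * Rc / (Hm0 * gamma_f))
Exponent = -2.6 * 2.83 / (2.49 * 0.77)
= -2.6 * 2.83 / 1.9173
= -3.837688
exp(-3.837688) = 0.021543
q = 0.061 * 0.021543
q = 0.001314 m^3/s/m

0.001314


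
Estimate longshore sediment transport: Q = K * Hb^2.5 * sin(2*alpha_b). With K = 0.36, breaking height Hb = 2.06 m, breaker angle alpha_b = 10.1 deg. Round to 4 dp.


Q = K * Hb^2.5 * sin(2 * alpha_b)
Hb^2.5 = 2.06^2.5 = 6.090712
sin(2 * 10.1) = sin(20.2) = 0.345298
Q = 0.36 * 6.090712 * 0.345298
Q = 0.7571 m^3/s

0.7571


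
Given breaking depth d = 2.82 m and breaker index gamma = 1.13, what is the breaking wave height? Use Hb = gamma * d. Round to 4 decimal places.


Hb = gamma * d
Hb = 1.13 * 2.82
Hb = 3.1866 m

3.1866


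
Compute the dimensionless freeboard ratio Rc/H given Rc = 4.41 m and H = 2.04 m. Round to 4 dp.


Relative freeboard = Rc / H
= 4.41 / 2.04
= 2.1618

2.1618


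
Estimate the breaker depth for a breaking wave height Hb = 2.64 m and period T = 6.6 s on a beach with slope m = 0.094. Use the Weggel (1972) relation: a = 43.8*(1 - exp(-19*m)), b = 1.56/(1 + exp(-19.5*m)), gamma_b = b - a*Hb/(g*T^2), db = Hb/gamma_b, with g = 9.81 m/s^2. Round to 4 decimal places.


a = 43.8 * (1 - exp(-19 * m))
exp(-19 * 0.094) = exp(-1.7860) = 0.167629
a = 43.8 * (1 - 0.167629) = 36.457835
b = 1.56 / (1 + exp(-19.5 * m))
exp(-19.5 * 0.094) = exp(-1.8330) = 0.159933
b = 1.56 / (1 + 0.159933) = 1.344905
Hb / (g * T^2) = 2.64 / (9.81 * 6.6^2) = 2.64 / 427.3236 = 0.00617799
gamma_b = b - a * Hb/(g*T^2) = 1.344905 - 36.457835 * 0.00617799 = 1.119669
db = Hb / gamma_b = 2.64 / 1.119669
db = 2.3578 m

2.3578


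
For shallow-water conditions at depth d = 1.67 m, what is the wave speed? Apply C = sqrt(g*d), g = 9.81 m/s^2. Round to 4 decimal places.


Using the shallow-water approximation:
C = sqrt(g * d) = sqrt(9.81 * 1.67)
C = sqrt(16.3827)
C = 4.0476 m/s

4.0476


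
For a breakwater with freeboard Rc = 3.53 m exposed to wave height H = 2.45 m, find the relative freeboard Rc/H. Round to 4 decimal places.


Relative freeboard = Rc / H
= 3.53 / 2.45
= 1.4408

1.4408


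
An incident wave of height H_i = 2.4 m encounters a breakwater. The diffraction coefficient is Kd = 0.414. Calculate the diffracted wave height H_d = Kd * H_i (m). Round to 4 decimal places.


H_d = Kd * H_i
H_d = 0.414 * 2.4
H_d = 0.9936 m

0.9936


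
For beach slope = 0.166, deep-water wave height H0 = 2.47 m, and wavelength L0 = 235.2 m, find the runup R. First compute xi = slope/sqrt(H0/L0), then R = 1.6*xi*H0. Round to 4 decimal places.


xi = slope / sqrt(H0/L0)
H0/L0 = 2.47/235.2 = 0.010502
sqrt(0.010502) = 0.102478
xi = 0.166 / 0.102478 = 1.619863
R = 1.6 * xi * H0 = 1.6 * 1.619863 * 2.47
R = 6.4017 m

6.4017


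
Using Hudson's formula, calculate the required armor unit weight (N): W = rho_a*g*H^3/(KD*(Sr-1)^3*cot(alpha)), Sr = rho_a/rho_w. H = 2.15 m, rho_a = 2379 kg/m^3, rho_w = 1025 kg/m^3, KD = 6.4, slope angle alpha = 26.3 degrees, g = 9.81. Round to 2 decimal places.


Sr = rho_a / rho_w = 2379 / 1025 = 2.320976
(Sr - 1) = 1.320976
(Sr - 1)^3 = 2.305071
cot(26.3) = 1 / tan(26.3) = 1 / 0.494231 = 2.023346
Numerator = 2379 * 9.81 * 2.15^3 = 231941.6964
Denominator = 6.4 * 2.305071 * 2.023346 = 29.849329
W = 231941.6964 / 29.849329
W = 7770.42 N

7770.42


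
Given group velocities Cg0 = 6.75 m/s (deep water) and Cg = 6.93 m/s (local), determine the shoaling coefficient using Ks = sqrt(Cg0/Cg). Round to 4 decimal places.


Ks = sqrt(Cg0 / Cg)
Ks = sqrt(6.75 / 6.93)
Ks = sqrt(0.9740)
Ks = 0.9869

0.9869


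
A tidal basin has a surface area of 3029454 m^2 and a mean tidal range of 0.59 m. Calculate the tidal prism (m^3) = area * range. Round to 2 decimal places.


Tidal prism = Area * Tidal range
P = 3029454 * 0.59
P = 1787377.86 m^3

1787377.86


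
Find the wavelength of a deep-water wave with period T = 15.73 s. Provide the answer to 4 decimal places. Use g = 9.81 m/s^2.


L0 = g * T^2 / (2 * pi)
L0 = 9.81 * 15.73^2 / (2 * pi)
L0 = 9.81 * 247.4329 / 6.28319
L0 = 2427.3167 / 6.28319
L0 = 386.3195 m

386.3195


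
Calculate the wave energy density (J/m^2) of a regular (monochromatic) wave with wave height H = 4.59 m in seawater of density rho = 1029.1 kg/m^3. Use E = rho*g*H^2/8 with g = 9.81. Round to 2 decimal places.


E = (1/8) * rho * g * H^2
E = (1/8) * 1029.1 * 9.81 * 4.59^2
E = 0.125 * 1029.1 * 9.81 * 21.0681
E = 26586.55 J/m^2

26586.55


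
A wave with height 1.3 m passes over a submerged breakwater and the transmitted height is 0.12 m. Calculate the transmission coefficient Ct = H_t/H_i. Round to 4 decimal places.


Ct = H_t / H_i
Ct = 0.12 / 1.3
Ct = 0.0923

0.0923


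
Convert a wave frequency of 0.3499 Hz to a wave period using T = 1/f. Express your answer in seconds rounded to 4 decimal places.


T = 1 / f
T = 1 / 0.3499
T = 2.8580 s

2.8580


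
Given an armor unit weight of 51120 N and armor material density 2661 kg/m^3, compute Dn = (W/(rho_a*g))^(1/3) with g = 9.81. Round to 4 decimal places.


V = W / (rho_a * g)
V = 51120 / (2661 * 9.81)
V = 51120 / 26104.41
V = 1.958290 m^3
Dn = V^(1/3) = 1.958290^(1/3)
Dn = 1.2511 m

1.2511


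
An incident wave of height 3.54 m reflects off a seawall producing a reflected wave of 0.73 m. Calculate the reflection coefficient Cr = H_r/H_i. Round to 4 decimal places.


Cr = H_r / H_i
Cr = 0.73 / 3.54
Cr = 0.2062

0.2062


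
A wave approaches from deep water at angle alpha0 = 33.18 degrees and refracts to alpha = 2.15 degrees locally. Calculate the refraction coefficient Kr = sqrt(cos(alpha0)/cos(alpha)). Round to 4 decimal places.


Kr = sqrt(cos(alpha0) / cos(alpha))
cos(33.18) = 0.836955
cos(2.15) = 0.999296
Kr = sqrt(0.836955 / 0.999296)
Kr = sqrt(0.837545)
Kr = 0.9152

0.9152


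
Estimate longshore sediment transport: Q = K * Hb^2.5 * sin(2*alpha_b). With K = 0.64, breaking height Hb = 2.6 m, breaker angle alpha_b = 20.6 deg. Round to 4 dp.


Q = K * Hb^2.5 * sin(2 * alpha_b)
Hb^2.5 = 2.6^2.5 = 10.900172
sin(2 * 20.6) = sin(41.2) = 0.658689
Q = 0.64 * 10.900172 * 0.658689
Q = 4.5951 m^3/s

4.5951


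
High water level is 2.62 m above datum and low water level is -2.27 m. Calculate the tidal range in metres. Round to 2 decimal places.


Tidal range = High water - Low water
Tidal range = 2.62 - (-2.27)
Tidal range = 4.89 m

4.89


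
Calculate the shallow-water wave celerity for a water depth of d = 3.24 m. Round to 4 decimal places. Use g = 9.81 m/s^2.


Using the shallow-water approximation:
C = sqrt(g * d) = sqrt(9.81 * 3.24)
C = sqrt(31.7844)
C = 5.6378 m/s

5.6378


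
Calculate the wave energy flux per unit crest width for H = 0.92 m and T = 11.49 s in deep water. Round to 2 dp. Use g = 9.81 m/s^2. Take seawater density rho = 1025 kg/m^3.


P = rho * g^2 * H^2 * T / (32 * pi)
P = 1025 * 9.81^2 * 0.92^2 * 11.49 / (32 * pi)
P = 1025 * 96.2361 * 0.8464 * 11.49 / 100.53096
P = 9542.40 W/m

9542.40


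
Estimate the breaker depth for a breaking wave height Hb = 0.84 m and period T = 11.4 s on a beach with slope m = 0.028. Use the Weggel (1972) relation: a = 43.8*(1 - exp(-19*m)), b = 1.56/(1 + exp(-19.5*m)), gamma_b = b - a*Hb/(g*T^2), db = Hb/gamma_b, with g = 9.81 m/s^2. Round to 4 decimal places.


a = 43.8 * (1 - exp(-19 * m))
exp(-19 * 0.028) = exp(-0.5320) = 0.587429
a = 43.8 * (1 - 0.587429) = 18.070613
b = 1.56 / (1 + exp(-19.5 * m))
exp(-19.5 * 0.028) = exp(-0.5460) = 0.579262
b = 1.56 / (1 + 0.579262) = 0.987803
Hb / (g * T^2) = 0.84 / (9.81 * 11.4^2) = 0.84 / 1274.9076 = 0.00065887
gamma_b = b - a * Hb/(g*T^2) = 0.987803 - 18.070613 * 0.00065887 = 0.975897
db = Hb / gamma_b = 0.84 / 0.975897
db = 0.8607 m

0.8607


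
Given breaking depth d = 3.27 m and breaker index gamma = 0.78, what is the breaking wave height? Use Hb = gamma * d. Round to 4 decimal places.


Hb = gamma * d
Hb = 0.78 * 3.27
Hb = 2.5506 m

2.5506


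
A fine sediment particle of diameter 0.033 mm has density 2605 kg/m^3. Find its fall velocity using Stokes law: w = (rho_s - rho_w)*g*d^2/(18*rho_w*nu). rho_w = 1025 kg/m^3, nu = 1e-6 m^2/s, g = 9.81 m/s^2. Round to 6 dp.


w = (rho_s - rho_w) * g * d^2 / (18 * rho_w * nu)
d = 0.033 mm = 0.000033 m
rho_s - rho_w = 2605 - 1025 = 1580
Numerator = 1580 * 9.81 * (0.000033)^2 = 0.000016879282
Denominator = 18 * 1025 * 1e-6 = 0.018450
w = 0.000915 m/s

0.000915


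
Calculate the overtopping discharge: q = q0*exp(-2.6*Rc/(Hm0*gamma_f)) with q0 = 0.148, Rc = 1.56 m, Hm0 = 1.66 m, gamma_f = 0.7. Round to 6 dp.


q = q0 * exp(-2.6 * Rc / (Hm0 * gamma_f))
Exponent = -2.6 * 1.56 / (1.66 * 0.7)
= -2.6 * 1.56 / 1.1620
= -3.490534
exp(-3.490534) = 0.030485
q = 0.148 * 0.030485
q = 0.004512 m^3/s/m

0.004512


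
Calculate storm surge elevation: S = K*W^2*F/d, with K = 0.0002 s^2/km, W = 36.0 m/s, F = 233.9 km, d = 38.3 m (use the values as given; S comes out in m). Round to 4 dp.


S = K * W^2 * F / d
W^2 = 36.0^2 = 1296.00
S = 0.0002 * 1296.00 * 233.9 / 38.3
Numerator = 0.0002 * 1296.00 * 233.9 = 60.626880
S = 60.626880 / 38.3 = 1.5829 m

1.5829


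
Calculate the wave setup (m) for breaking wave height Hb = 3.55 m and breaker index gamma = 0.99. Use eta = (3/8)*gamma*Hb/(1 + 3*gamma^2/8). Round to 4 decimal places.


eta = (3/8) * gamma * Hb / (1 + 3*gamma^2/8)
Numerator = (3/8) * 0.99 * 3.55 = 1.317937
Denominator = 1 + 3*0.99^2/8 = 1 + 0.367538 = 1.367538
eta = 1.317937 / 1.367538
eta = 0.9637 m

0.9637


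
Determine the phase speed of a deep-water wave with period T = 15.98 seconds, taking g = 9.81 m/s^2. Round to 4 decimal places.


We use the deep-water celerity formula:
C = g * T / (2 * pi)
C = 9.81 * 15.98 / (2 * 3.14159...)
C = 156.763800 / 6.283185
C = 24.9497 m/s

24.9497


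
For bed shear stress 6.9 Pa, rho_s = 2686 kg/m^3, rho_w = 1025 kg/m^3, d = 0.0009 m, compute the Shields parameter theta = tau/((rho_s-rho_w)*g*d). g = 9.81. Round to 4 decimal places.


theta = tau / ((rho_s - rho_w) * g * d)
rho_s - rho_w = 2686 - 1025 = 1661
Denominator = 1661 * 9.81 * 0.0009 = 14.664969
theta = 6.9 / 14.664969
theta = 0.4705

0.4705


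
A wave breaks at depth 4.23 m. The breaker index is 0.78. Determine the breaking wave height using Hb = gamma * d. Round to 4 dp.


Hb = gamma * d
Hb = 0.78 * 4.23
Hb = 3.2994 m

3.2994


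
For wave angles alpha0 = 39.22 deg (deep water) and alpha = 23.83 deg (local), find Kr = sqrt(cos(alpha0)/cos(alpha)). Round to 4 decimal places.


Kr = sqrt(cos(alpha0) / cos(alpha))
cos(39.22) = 0.774724
cos(23.83) = 0.914748
Kr = sqrt(0.774724 / 0.914748)
Kr = sqrt(0.846926)
Kr = 0.9203

0.9203


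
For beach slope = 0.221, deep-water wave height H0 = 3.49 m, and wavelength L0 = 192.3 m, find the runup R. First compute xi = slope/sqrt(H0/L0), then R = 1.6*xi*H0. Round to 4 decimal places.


xi = slope / sqrt(H0/L0)
H0/L0 = 3.49/192.3 = 0.018149
sqrt(0.018149) = 0.134717
xi = 0.221 / 0.134717 = 1.640473
R = 1.6 * xi * H0 = 1.6 * 1.640473 * 3.49
R = 9.1604 m

9.1604


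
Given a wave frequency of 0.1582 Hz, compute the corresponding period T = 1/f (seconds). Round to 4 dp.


T = 1 / f
T = 1 / 0.1582
T = 6.3211 s

6.3211


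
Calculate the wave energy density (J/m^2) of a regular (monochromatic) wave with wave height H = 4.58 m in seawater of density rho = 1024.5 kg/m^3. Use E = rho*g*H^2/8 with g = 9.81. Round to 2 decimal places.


E = (1/8) * rho * g * H^2
E = (1/8) * 1024.5 * 9.81 * 4.58^2
E = 0.125 * 1024.5 * 9.81 * 20.9764
E = 26352.51 J/m^2

26352.51


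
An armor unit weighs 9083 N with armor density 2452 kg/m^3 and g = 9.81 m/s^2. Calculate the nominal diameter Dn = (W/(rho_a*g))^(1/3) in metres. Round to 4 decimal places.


V = W / (rho_a * g)
V = 9083 / (2452 * 9.81)
V = 9083 / 24054.12
V = 0.377607 m^3
Dn = V^(1/3) = 0.377607^(1/3)
Dn = 0.7228 m

0.7228


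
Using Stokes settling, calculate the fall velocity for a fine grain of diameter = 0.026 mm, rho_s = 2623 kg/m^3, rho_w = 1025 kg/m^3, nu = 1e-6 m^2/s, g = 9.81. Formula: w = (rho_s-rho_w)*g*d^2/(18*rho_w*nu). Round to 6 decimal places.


w = (rho_s - rho_w) * g * d^2 / (18 * rho_w * nu)
d = 0.026 mm = 0.000026 m
rho_s - rho_w = 2623 - 1025 = 1598
Numerator = 1598 * 9.81 * (0.000026)^2 = 0.000010597233
Denominator = 18 * 1025 * 1e-6 = 0.018450
w = 0.000574 m/s

0.000574


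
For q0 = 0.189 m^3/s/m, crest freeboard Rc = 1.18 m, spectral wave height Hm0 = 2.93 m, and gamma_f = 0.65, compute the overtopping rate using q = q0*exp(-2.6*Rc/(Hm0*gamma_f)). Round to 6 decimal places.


q = q0 * exp(-2.6 * Rc / (Hm0 * gamma_f))
Exponent = -2.6 * 1.18 / (2.93 * 0.65)
= -2.6 * 1.18 / 1.9045
= -1.610922
exp(-1.610922) = 0.199704
q = 0.189 * 0.199704
q = 0.037744 m^3/s/m

0.037744


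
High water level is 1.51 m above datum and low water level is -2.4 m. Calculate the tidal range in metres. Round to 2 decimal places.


Tidal range = High water - Low water
Tidal range = 1.51 - (-2.4)
Tidal range = 3.91 m

3.91


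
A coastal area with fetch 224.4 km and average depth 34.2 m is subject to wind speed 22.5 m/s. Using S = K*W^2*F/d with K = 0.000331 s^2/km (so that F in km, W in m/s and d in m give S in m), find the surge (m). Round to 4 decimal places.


S = K * W^2 * F / d
W^2 = 22.5^2 = 506.25
S = 0.000331 * 506.25 * 224.4 / 34.2
Numerator = 0.000331 * 506.25 * 224.4 = 37.602428
S = 37.602428 / 34.2 = 1.0995 m

1.0995


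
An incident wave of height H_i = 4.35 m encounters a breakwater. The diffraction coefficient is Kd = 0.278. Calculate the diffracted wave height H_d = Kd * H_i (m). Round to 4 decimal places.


H_d = Kd * H_i
H_d = 0.278 * 4.35
H_d = 1.2093 m

1.2093


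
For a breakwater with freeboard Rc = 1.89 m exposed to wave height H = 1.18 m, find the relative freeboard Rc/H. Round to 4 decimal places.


Relative freeboard = Rc / H
= 1.89 / 1.18
= 1.6017

1.6017


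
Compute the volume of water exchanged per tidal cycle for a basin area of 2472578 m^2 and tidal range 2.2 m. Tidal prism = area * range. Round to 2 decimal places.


Tidal prism = Area * Tidal range
P = 2472578 * 2.2
P = 5439671.60 m^3

5439671.60


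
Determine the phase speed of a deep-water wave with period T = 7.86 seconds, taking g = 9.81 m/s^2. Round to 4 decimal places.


We use the deep-water celerity formula:
C = g * T / (2 * pi)
C = 9.81 * 7.86 / (2 * 3.14159...)
C = 77.106600 / 6.283185
C = 12.2719 m/s

12.2719


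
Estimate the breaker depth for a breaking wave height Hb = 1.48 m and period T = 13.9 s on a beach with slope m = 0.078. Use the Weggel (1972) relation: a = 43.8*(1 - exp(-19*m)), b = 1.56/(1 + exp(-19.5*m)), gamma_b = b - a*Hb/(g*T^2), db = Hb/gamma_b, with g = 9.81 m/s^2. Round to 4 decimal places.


a = 43.8 * (1 - exp(-19 * m))
exp(-19 * 0.078) = exp(-1.4820) = 0.227183
a = 43.8 * (1 - 0.227183) = 33.849390
b = 1.56 / (1 + exp(-19.5 * m))
exp(-19.5 * 0.078) = exp(-1.5210) = 0.218493
b = 1.56 / (1 + 0.218493) = 1.280270
Hb / (g * T^2) = 1.48 / (9.81 * 13.9^2) = 1.48 / 1895.3901 = 0.00078084
gamma_b = b - a * Hb/(g*T^2) = 1.280270 - 33.849390 * 0.00078084 = 1.253839
db = Hb / gamma_b = 1.48 / 1.253839
db = 1.1804 m

1.1804


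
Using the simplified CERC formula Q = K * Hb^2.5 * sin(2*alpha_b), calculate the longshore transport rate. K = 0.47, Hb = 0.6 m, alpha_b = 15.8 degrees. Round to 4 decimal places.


Q = K * Hb^2.5 * sin(2 * alpha_b)
Hb^2.5 = 0.6^2.5 = 0.278855
sin(2 * 15.8) = sin(31.6) = 0.523986
Q = 0.47 * 0.278855 * 0.523986
Q = 0.0687 m^3/s

0.0687


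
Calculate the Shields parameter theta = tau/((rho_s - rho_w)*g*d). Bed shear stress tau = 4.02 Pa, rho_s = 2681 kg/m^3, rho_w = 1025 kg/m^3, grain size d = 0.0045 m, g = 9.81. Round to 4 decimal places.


theta = tau / ((rho_s - rho_w) * g * d)
rho_s - rho_w = 2681 - 1025 = 1656
Denominator = 1656 * 9.81 * 0.0045 = 73.104120
theta = 4.02 / 73.104120
theta = 0.0550

0.0550


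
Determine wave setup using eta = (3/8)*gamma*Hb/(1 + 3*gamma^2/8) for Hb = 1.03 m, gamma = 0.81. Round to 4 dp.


eta = (3/8) * gamma * Hb / (1 + 3*gamma^2/8)
Numerator = (3/8) * 0.81 * 1.03 = 0.312863
Denominator = 1 + 3*0.81^2/8 = 1 + 0.246038 = 1.246038
eta = 0.312863 / 1.246038
eta = 0.2511 m

0.2511
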